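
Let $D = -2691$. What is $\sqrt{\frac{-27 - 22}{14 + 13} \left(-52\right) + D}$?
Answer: $\frac{i \sqrt{210327}}{9} \approx 50.957 i$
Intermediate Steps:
$\sqrt{\frac{-27 - 22}{14 + 13} \left(-52\right) + D} = \sqrt{\frac{-27 - 22}{14 + 13} \left(-52\right) - 2691} = \sqrt{- \frac{49}{27} \left(-52\right) - 2691} = \sqrt{\left(-49\right) \frac{1}{27} \left(-52\right) - 2691} = \sqrt{\left(- \frac{49}{27}\right) \left(-52\right) - 2691} = \sqrt{\frac{2548}{27} - 2691} = \sqrt{- \frac{70109}{27}} = \frac{i \sqrt{210327}}{9}$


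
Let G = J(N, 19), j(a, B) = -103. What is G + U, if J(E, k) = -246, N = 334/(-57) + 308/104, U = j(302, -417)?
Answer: -349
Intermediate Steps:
U = -103
N = -4295/1482 (N = 334*(-1/57) + 308*(1/104) = -334/57 + 77/26 = -4295/1482 ≈ -2.8981)
G = -246
G + U = -246 - 103 = -349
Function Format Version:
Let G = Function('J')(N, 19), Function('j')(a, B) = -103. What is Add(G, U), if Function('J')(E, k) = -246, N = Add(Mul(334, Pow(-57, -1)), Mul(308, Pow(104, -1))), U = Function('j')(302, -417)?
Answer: -349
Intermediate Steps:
U = -103
N = Rational(-4295, 1482) (N = Add(Mul(334, Rational(-1, 57)), Mul(308, Rational(1, 104))) = Add(Rational(-334, 57), Rational(77, 26)) = Rational(-4295, 1482) ≈ -2.8981)
G = -246
Add(G, U) = Add(-246, -103) = -349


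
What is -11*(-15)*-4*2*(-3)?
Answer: 3960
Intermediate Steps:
-11*(-15)*-4*2*(-3) = -(-165)*(-8*(-3)) = -(-165)*24 = -1*(-3960) = 3960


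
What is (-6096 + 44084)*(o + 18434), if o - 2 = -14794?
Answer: 138352296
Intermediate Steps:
o = -14792 (o = 2 - 14794 = -14792)
(-6096 + 44084)*(o + 18434) = (-6096 + 44084)*(-14792 + 18434) = 37988*3642 = 138352296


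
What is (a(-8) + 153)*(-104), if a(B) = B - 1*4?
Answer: -14664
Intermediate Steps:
a(B) = -4 + B (a(B) = B - 4 = -4 + B)
(a(-8) + 153)*(-104) = ((-4 - 8) + 153)*(-104) = (-12 + 153)*(-104) = 141*(-104) = -14664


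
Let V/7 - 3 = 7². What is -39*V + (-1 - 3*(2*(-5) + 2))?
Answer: -14173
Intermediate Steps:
V = 364 (V = 21 + 7*7² = 21 + 7*49 = 21 + 343 = 364)
-39*V + (-1 - 3*(2*(-5) + 2)) = -39*364 + (-1 - 3*(2*(-5) + 2)) = -14196 + (-1 - 3*(-10 + 2)) = -14196 + (-1 - 3*(-8)) = -14196 + (-1 + 24) = -14196 + 23 = -14173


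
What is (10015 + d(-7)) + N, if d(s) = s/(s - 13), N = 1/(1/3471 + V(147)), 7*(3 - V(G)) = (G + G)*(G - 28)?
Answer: 434106423411/43344110 ≈ 10015.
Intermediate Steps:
V(G) = 3 - 2*G*(-28 + G)/7 (V(G) = 3 - (G + G)*(G - 28)/7 = 3 - 2*G*(-28 + G)/7)
N = -3471/17337644 (N = 1/(1/3471 + (3 + 8*147 - 2/7*147**2)) = 1/(1/3471 + (3 + 1176 - 2/7*21609)) = 1/(1/3471 + (3 + 1176 - 6174)) = 1/(1/3471 - 4995) = 1/(-17337644/3471) = -3471/17337644 ≈ -0.00020020)
d(s) = s/(-13 + s)
(10015 + d(-7)) + N = (10015 - 7/(-13 - 7)) - 3471/17337644 = (10015 - 7/(-20)) - 3471/17337644 = (10015 - 7*(-1/20)) - 3471/17337644 = (10015 + 7/20) - 3471/17337644 = 200307/20 - 3471/17337644 = 434106423411/43344110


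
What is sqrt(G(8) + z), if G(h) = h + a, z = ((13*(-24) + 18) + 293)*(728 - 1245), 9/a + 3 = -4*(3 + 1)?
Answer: sqrt(189354)/19 ≈ 22.903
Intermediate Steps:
a = -9/19 (a = 9/(-3 - 4*(3 + 1)) = 9/(-3 - 4*4) = 9/(-3 - 16) = 9/(-19) = 9*(-1/19) = -9/19 ≈ -0.47368)
z = 517 (z = ((-312 + 18) + 293)*(-517) = (-294 + 293)*(-517) = -1*(-517) = 517)
G(h) = -9/19 + h (G(h) = h - 9/19 = -9/19 + h)
sqrt(G(8) + z) = sqrt((-9/19 + 8) + 517) = sqrt(143/19 + 517) = sqrt(9966/19) = sqrt(189354)/19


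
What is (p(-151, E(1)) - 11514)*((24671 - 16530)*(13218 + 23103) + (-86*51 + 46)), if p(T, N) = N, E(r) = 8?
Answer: -3402150701026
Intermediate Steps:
(p(-151, E(1)) - 11514)*((24671 - 16530)*(13218 + 23103) + (-86*51 + 46)) = (8 - 11514)*((24671 - 16530)*(13218 + 23103) + (-86*51 + 46)) = -11506*(8141*36321 + (-4386 + 46)) = -11506*(295689261 - 4340) = -11506*295684921 = -3402150701026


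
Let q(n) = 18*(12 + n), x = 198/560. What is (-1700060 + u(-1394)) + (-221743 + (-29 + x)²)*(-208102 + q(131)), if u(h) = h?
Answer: 444959532224269/9800 ≈ 4.5404e+10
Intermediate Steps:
x = 99/280 (x = 198*(1/560) = 99/280 ≈ 0.35357)
q(n) = 216 + 18*n
(-1700060 + u(-1394)) + (-221743 + (-29 + x)²)*(-208102 + q(131)) = (-1700060 - 1394) + (-221743 + (-29 + 99/280)²)*(-208102 + (216 + 18*131)) = -1701454 + (-221743 + (-8021/280)²)*(-208102 + (216 + 2358)) = -1701454 + (-221743 + 64336441/78400)*(-208102 + 2574) = -1701454 - 17320314759/78400*(-205528) = -1701454 + 444976206473469/9800 = 444959532224269/9800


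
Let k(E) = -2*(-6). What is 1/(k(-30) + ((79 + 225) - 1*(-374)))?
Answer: 1/690 ≈ 0.0014493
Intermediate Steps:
k(E) = 12
1/(k(-30) + ((79 + 225) - 1*(-374))) = 1/(12 + ((79 + 225) - 1*(-374))) = 1/(12 + (304 + 374)) = 1/(12 + 678) = 1/690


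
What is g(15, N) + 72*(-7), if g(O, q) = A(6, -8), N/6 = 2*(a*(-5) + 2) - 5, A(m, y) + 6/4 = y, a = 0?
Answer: -1027/2 ≈ -513.50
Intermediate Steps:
A(m, y) = -3/2 + y
N = -6 (N = 6*(2*(0*(-5) + 2) - 5) = 6*(2*(0 + 2) - 5) = 6*(2*2 - 5) = 6*(4 - 5) = 6*(-1) = -6)
g(O, q) = -19/2 (g(O, q) = -3/2 - 8 = -19/2)
g(15, N) + 72*(-7) = -19/2 + 72*(-7) = -19/2 - 504 = -1027/2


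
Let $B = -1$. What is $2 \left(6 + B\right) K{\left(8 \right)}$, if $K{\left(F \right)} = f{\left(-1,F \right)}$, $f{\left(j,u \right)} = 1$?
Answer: $10$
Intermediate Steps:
$K{\left(F \right)} = 1$
$2 \left(6 + B\right) K{\left(8 \right)} = 2 \left(6 - 1\right) 1 = 2 \cdot 5 \cdot 1 = 10 \cdot 1 = 10$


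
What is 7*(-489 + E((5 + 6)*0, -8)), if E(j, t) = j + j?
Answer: -3423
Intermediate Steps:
E(j, t) = 2*j
7*(-489 + E((5 + 6)*0, -8)) = 7*(-489 + 2*((5 + 6)*0)) = 7*(-489 + 2*(11*0)) = 7*(-489 + 2*0) = 7*(-489 + 0) = 7*(-489) = -3423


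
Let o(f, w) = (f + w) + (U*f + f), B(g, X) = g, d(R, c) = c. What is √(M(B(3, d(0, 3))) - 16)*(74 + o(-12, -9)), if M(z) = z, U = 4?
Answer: -7*I*√13 ≈ -25.239*I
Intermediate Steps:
o(f, w) = w + 6*f (o(f, w) = (f + w) + (4*f + f) = (f + w) + 5*f = w + 6*f)
√(M(B(3, d(0, 3))) - 16)*(74 + o(-12, -9)) = √(3 - 16)*(74 + (-9 + 6*(-12))) = √(-13)*(74 + (-9 - 72)) = (I*√13)*(74 - 81) = (I*√13)*(-7) = -7*I*√13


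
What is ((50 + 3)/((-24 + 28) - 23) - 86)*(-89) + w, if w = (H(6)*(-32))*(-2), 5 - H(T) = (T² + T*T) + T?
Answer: 61375/19 ≈ 3230.3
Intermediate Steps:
H(T) = 5 - T - 2*T² (H(T) = 5 - ((T² + T*T) + T) = 5 - ((T² + T²) + T) = 5 - (2*T² + T) = 5 - (T + 2*T²) = 5 + (-T - 2*T²) = 5 - T - 2*T²)
w = -4672 (w = ((5 - 1*6 - 2*6²)*(-32))*(-2) = ((5 - 6 - 2*36)*(-32))*(-2) = ((5 - 6 - 72)*(-32))*(-2) = -73*(-32)*(-2) = 2336*(-2) = -4672)
((50 + 3)/((-24 + 28) - 23) - 86)*(-89) + w = ((50 + 3)/((-24 + 28) - 23) - 86)*(-89) - 4672 = (53/(4 - 23) - 86)*(-89) - 4672 = (53/(-19) - 86)*(-89) - 4672 = (53*(-1/19) - 86)*(-89) - 4672 = (-53/19 - 86)*(-89) - 4672 = -1687/19*(-89) - 4672 = 150143/19 - 4672 = 61375/19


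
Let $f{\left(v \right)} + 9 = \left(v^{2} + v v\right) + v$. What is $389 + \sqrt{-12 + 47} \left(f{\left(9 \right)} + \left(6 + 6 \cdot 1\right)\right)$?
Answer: $389 + 174 \sqrt{35} \approx 1418.4$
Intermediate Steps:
$f{\left(v \right)} = -9 + v + 2 v^{2}$ ($f{\left(v \right)} = -9 + \left(\left(v^{2} + v v\right) + v\right) = -9 + \left(\left(v^{2} + v^{2}\right) + v\right) = -9 + \left(2 v^{2} + v\right) = -9 + \left(v + 2 v^{2}\right) = -9 + v + 2 v^{2}$)
$389 + \sqrt{-12 + 47} \left(f{\left(9 \right)} + \left(6 + 6 \cdot 1\right)\right) = 389 + \sqrt{-12 + 47} \left(\left(-9 + 9 + 2 \cdot 9^{2}\right) + \left(6 + 6 \cdot 1\right)\right) = 389 + \sqrt{35} \left(\left(-9 + 9 + 2 \cdot 81\right) + \left(6 + 6\right)\right) = 389 + \sqrt{35} \left(\left(-9 + 9 + 162\right) + 12\right) = 389 + \sqrt{35} \left(162 + 12\right) = 389 + \sqrt{35} \cdot 174 = 389 + 174 \sqrt{35}$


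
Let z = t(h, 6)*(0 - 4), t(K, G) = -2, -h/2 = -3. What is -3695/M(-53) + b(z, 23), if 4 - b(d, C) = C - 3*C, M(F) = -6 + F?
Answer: 6645/59 ≈ 112.63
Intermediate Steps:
h = 6 (h = -2*(-3) = 6)
z = 8 (z = -2*(0 - 4) = -2*(-4) = 8)
b(d, C) = 4 + 2*C (b(d, C) = 4 - (C - 3*C) = 4 - (-2)*C = 4 + 2*C)
-3695/M(-53) + b(z, 23) = -3695/(-6 - 53) + (4 + 2*23) = -3695/(-59) + (4 + 46) = -3695*(-1/59) + 50 = 3695/59 + 50 = 6645/59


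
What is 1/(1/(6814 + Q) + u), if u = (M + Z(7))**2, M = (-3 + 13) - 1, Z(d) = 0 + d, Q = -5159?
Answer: 1655/423681 ≈ 0.0039062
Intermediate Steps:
Z(d) = d
M = 9 (M = 10 - 1 = 9)
u = 256 (u = (9 + 7)**2 = 16**2 = 256)
1/(1/(6814 + Q) + u) = 1/(1/(6814 - 5159) + 256) = 1/(1/1655 + 256) = 1/(423681/1655) = 1655/423681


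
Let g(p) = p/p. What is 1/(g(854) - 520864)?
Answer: -1/520863 ≈ -1.9199e-6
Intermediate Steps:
g(p) = 1
1/(g(854) - 520864) = 1/(1 - 520864) = 1/(-520863) = -1/520863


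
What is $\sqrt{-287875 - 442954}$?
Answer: $29 i \sqrt{869} \approx 854.89 i$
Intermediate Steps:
$\sqrt{-287875 - 442954} = \sqrt{-730829} = 29 i \sqrt{869}$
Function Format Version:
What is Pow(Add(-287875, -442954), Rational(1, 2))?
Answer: Mul(29, I, Pow(869, Rational(1, 2))) ≈ Mul(854.89, I)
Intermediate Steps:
Pow(Add(-287875, -442954), Rational(1, 2)) = Pow(-730829, Rational(1, 2)) = Mul(29, I, Pow(869, Rational(1, 2)))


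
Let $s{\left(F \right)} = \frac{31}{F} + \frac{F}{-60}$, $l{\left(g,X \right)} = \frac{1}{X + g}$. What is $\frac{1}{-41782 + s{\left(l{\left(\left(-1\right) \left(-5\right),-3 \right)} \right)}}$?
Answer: $- \frac{120}{5006401} \approx -2.3969 \cdot 10^{-5}$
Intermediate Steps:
$s{\left(F \right)} = \frac{31}{F} - \frac{F}{60}$ ($s{\left(F \right)} = \frac{31}{F} + F \left(- \frac{1}{60}\right) = \frac{31}{F} - \frac{F}{60}$)
$\frac{1}{-41782 + s{\left(l{\left(\left(-1\right) \left(-5\right),-3 \right)} \right)}} = \frac{1}{-41782 + \left(\frac{31}{\frac{1}{-3 - -5}} - \frac{1}{60 \left(-3 - -5\right)}\right)} = \frac{1}{-41782 + \left(\frac{31}{\frac{1}{-3 + 5}} - \frac{1}{60 \left(-3 + 5\right)}\right)} = \frac{1}{-41782 + \left(\frac{31}{\frac{1}{2}} - \frac{1}{60 \cdot 2}\right)} = \frac{1}{-41782 + \left(31 \frac{1}{\frac{1}{2}} - \frac{1}{120}\right)} = \frac{1}{-41782 + \left(31 \cdot 2 - \frac{1}{120}\right)} = \frac{1}{-41782 + \left(62 - \frac{1}{120}\right)} = \frac{1}{-41782 + \frac{7439}{120}} = \frac{1}{- \frac{5006401}{120}} = - \frac{120}{5006401}$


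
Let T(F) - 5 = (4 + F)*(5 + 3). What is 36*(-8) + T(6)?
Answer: -203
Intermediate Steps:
T(F) = 37 + 8*F (T(F) = 5 + (4 + F)*(5 + 3) = 5 + (4 + F)*8 = 5 + (32 + 8*F) = 37 + 8*F)
36*(-8) + T(6) = 36*(-8) + (37 + 8*6) = -288 + (37 + 48) = -288 + 85 = -203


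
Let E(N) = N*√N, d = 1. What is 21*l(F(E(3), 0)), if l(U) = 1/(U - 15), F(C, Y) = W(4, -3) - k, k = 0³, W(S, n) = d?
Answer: -3/2 ≈ -1.5000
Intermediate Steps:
W(S, n) = 1
E(N) = N^(3/2)
k = 0
F(C, Y) = 1 (F(C, Y) = 1 - 1*0 = 1 + 0 = 1)
l(U) = 1/(-15 + U)
21*l(F(E(3), 0)) = 21/(-15 + 1) = 21/(-14) = 21*(-1/14) = -3/2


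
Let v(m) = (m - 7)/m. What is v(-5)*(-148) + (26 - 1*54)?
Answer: -1916/5 ≈ -383.20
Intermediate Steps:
v(m) = (-7 + m)/m
v(-5)*(-148) + (26 - 1*54) = ((-7 - 5)/(-5))*(-148) + (26 - 1*54) = -1/5*(-12)*(-148) + (26 - 54) = (12/5)*(-148) - 28 = -1776/5 - 28 = -1916/5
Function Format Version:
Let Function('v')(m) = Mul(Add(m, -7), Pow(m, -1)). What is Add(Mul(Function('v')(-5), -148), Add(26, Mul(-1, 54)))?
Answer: Rational(-1916, 5) ≈ -383.20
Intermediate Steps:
Function('v')(m) = Mul(Pow(m, -1), Add(-7, m)) (Function('v')(m) = Mul(Add(-7, m), Pow(m, -1)) = Mul(Pow(m, -1), Add(-7, m)))
Add(Mul(Function('v')(-5), -148), Add(26, Mul(-1, 54))) = Add(Mul(Mul(Pow(-5, -1), Add(-7, -5)), -148), Add(26, Mul(-1, 54))) = Add(Mul(Mul(Rational(-1, 5), -12), -148), Add(26, -54)) = Add(Mul(Rational(12, 5), -148), -28) = Add(Rational(-1776, 5), -28) = Rational(-1916, 5)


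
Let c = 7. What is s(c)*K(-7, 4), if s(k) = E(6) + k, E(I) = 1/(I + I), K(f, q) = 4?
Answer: 85/3 ≈ 28.333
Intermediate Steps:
E(I) = 1/(2*I)
s(k) = 1/12 + k (s(k) = (½)/6 + k = (½)*(⅙) + k = 1/12 + k)
s(c)*K(-7, 4) = (1/12 + 7)*4 = (85/12)*4 = 85/3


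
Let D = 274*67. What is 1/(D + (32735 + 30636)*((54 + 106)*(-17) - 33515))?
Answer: -1/2296229827 ≈ -4.3550e-10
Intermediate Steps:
D = 18358
1/(D + (32735 + 30636)*((54 + 106)*(-17) - 33515)) = 1/(18358 + (32735 + 30636)*((54 + 106)*(-17) - 33515)) = 1/(18358 + 63371*(160*(-17) - 33515)) = 1/(18358 + 63371*(-2720 - 33515)) = 1/(18358 + 63371*(-36235)) = 1/(18358 - 2296248185) = 1/(-2296229827) = -1/2296229827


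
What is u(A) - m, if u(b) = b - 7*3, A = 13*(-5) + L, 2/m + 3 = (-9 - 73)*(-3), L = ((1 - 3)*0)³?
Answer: -20900/243 ≈ -86.008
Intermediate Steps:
L = 0 (L = (-2*0)³ = 0³ = 0)
m = 2/243 (m = 2/(-3 + (-9 - 73)*(-3)) = 2/(-3 - 82*(-3)) = 2/(-3 + 246) = 2/243 ≈ 0.0082304)
A = -65 (A = 13*(-5) + 0 = -65 + 0 = -65)
u(b) = -21 + b (u(b) = b - 21 = -21 + b)
u(A) - m = (-21 - 65) - 1*2/243 = -86 - 2/243 = -20900/243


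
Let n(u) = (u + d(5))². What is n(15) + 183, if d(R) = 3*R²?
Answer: 8283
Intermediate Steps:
n(u) = (75 + u)² (n(u) = (u + 3*5²)² = (u + 3*25)² = (u + 75)² = (75 + u)²)
n(15) + 183 = (75 + 15)² + 183 = 90² + 183 = 8100 + 183 = 8283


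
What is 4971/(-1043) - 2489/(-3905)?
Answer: -16815728/4072915 ≈ -4.1287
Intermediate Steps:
4971/(-1043) - 2489/(-3905) = 4971*(-1/1043) - 2489*(-1/3905) = -4971/1043 + 2489/3905 = -16815728/4072915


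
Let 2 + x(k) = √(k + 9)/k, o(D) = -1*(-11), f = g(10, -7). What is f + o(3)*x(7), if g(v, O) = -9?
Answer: -173/7 ≈ -24.714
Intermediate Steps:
f = -9
o(D) = 11
x(k) = -2 + √(9 + k)/k (x(k) = -2 + √(k + 9)/k = -2 + √(9 + k)/k)
f + o(3)*x(7) = -9 + 11*(-2 + √(9 + 7)/7) = -9 + 11*(-2 + √16/7) = -9 + 11*(-2 + (⅐)*4) = -9 + 11*(-2 + 4/7) = -9 + 11*(-10/7) = -9 - 110/7 = -173/7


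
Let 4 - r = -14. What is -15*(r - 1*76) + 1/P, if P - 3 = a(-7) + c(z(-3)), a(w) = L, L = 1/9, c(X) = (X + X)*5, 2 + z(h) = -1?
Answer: 210531/242 ≈ 869.96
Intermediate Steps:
z(h) = -3 (z(h) = -2 - 1 = -3)
c(X) = 10*X (c(X) = (2*X)*5 = 10*X)
r = 18 (r = 4 - 1*(-14) = 4 + 14 = 18)
L = ⅑ (L = 1*(⅑) = ⅑ ≈ 0.11111)
a(w) = ⅑
P = -242/9 (P = 3 + (⅑ + 10*(-3)) = 3 + (⅑ - 30) = 3 - 269/9 = -242/9 ≈ -26.889)
-15*(r - 1*76) + 1/P = -15*(18 - 1*76) + 1/(-242/9) = -15*(18 - 76) - 9/242 = -15*(-58) - 9/242 = 870 - 9/242 = 210531/242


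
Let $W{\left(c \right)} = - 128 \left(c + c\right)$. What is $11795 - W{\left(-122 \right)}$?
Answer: $-19437$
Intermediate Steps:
$W{\left(c \right)} = - 256 c$ ($W{\left(c \right)} = - 128 \cdot 2 c = - 256 c$)
$11795 - W{\left(-122 \right)} = 11795 - \left(-256\right) \left(-122\right) = 11795 - 31232 = -19437$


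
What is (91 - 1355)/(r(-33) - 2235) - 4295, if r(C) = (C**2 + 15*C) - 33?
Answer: -3594283/837 ≈ -4294.2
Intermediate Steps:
r(C) = -33 + C**2 + 15*C
(91 - 1355)/(r(-33) - 2235) - 4295 = (91 - 1355)/((-33 + (-33)**2 + 15*(-33)) - 2235) - 4295 = -1264/((-33 + 1089 - 495) - 2235) - 4295 = -1264/(561 - 2235) - 4295 = -1264/(-1674) - 4295 = -1264*(-1/1674) - 4295 = 632/837 - 4295 = -3594283/837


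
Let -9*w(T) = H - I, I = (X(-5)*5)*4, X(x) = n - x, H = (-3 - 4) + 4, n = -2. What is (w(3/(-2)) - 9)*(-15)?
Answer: 30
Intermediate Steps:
H = -3 (H = -7 + 4 = -3)
X(x) = -2 - x
I = 60 (I = ((-2 - 1*(-5))*5)*4 = ((-2 + 5)*5)*4 = (3*5)*4 = 15*4 = 60)
w(T) = 7 (w(T) = -(-3 - 1*60)/9 = -(-3 - 60)/9 = -1/9*(-63) = 7)
(w(3/(-2)) - 9)*(-15) = (7 - 9)*(-15) = -2*(-15) = 30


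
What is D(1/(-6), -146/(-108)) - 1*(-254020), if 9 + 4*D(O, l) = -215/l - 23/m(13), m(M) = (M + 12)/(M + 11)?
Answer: 1853999029/7300 ≈ 2.5397e+5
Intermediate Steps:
m(M) = (12 + M)/(11 + M)
D(O, l) = -777/100 - 215/(4*l) (D(O, l) = -9/4 + (-215/l - 23*(11 + 13)/(12 + 13))/4 = -9/4 + (-215/l - 23/(25/24))/4 = -9/4 + (-215/l - 23/((1/24)*25))/4 = -9/4 + (-215/l - 23/25/24)/4 = -9/4 + (-215/l - 23*24/25)/4 = -9/4 + (-215/l - 552/25)/4 = -9/4 + (-552/25 - 215/l)/4 = -9/4 + (-138/25 - 215/(4*l)) = -777/100 - 215/(4*l))
D(1/(-6), -146/(-108)) - 1*(-254020) = (-5375 - (-113442)/(-108))/(100*((-146/(-108)))) - 1*(-254020) = (-5375 - (-113442)*(-1)/108)/(100*((-146*(-1/108)))) + 254020 = (-5375 - 777*73/54)/(100*(73/54)) + 254020 = (1/100)*(54/73)*(-5375 - 18907/18) + 254020 = (1/100)*(54/73)*(-115657/18) + 254020 = -346971/7300 + 254020 = 1853999029/7300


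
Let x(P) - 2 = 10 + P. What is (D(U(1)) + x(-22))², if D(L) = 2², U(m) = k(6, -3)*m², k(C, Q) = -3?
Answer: 36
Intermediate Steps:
U(m) = -3*m²
D(L) = 4
x(P) = 12 + P (x(P) = 2 + (10 + P) = 12 + P)
(D(U(1)) + x(-22))² = (4 + (12 - 22))² = (4 - 10)² = (-6)² = 36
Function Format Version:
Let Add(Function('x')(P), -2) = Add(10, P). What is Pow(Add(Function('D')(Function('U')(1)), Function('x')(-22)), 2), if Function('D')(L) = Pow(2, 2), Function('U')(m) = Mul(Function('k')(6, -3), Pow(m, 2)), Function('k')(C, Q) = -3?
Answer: 36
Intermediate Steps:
Function('U')(m) = Mul(-3, Pow(m, 2))
Function('D')(L) = 4
Function('x')(P) = Add(12, P) (Function('x')(P) = Add(2, Add(10, P)) = Add(12, P))
Pow(Add(Function('D')(Function('U')(1)), Function('x')(-22)), 2) = Pow(Add(4, Add(12, -22)), 2) = Pow(Add(4, -10), 2) = Pow(-6, 2) = 36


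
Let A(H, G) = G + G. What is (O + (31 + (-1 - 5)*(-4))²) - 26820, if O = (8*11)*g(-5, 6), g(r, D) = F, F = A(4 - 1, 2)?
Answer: -23443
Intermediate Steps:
A(H, G) = 2*G
F = 4 (F = 2*2 = 4)
g(r, D) = 4
O = 352 (O = (8*11)*4 = 88*4 = 352)
(O + (31 + (-1 - 5)*(-4))²) - 26820 = (352 + (31 + (-1 - 5)*(-4))²) - 26820 = (352 + (31 - 6*(-4))²) - 26820 = (352 + (31 + 24)²) - 26820 = (352 + 55²) - 26820 = (352 + 3025) - 26820 = 3377 - 26820 = -23443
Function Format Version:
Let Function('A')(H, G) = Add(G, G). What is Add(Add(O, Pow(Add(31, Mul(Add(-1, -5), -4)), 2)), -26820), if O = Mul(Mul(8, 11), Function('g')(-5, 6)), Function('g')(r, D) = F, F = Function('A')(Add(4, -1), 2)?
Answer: -23443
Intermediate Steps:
Function('A')(H, G) = Mul(2, G)
F = 4 (F = Mul(2, 2) = 4)
Function('g')(r, D) = 4
O = 352 (O = Mul(Mul(8, 11), 4) = Mul(88, 4) = 352)
Add(Add(O, Pow(Add(31, Mul(Add(-1, -5), -4)), 2)), -26820) = Add(Add(352, Pow(Add(31, Mul(Add(-1, -5), -4)), 2)), -26820) = Add(Add(352, Pow(Add(31, Mul(-6, -4)), 2)), -26820) = Add(Add(352, Pow(Add(31, 24), 2)), -26820) = Add(Add(352, Pow(55, 2)), -26820) = Add(Add(352, 3025), -26820) = Add(3377, -26820) = -23443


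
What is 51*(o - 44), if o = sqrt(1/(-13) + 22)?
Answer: -2244 + 51*sqrt(3705)/13 ≈ -2005.2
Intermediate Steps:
o = sqrt(3705)/13 (o = sqrt(-1/13 + 22) = sqrt(285/13) = sqrt(3705)/13 ≈ 4.6822)
51*(o - 44) = 51*(sqrt(3705)/13 - 44) = 51*(-44 + sqrt(3705)/13) = -2244 + 51*sqrt(3705)/13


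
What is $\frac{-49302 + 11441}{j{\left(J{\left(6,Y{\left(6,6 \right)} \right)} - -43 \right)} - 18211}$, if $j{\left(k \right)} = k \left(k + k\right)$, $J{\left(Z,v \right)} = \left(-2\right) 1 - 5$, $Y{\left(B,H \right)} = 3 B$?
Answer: $\frac{37861}{15619} \approx 2.424$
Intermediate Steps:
$J{\left(Z,v \right)} = -7$ ($J{\left(Z,v \right)} = -2 - 5 = -7$)
$j{\left(k \right)} = 2 k^{2}$ ($j{\left(k \right)} = k 2 k = 2 k^{2}$)
$\frac{-49302 + 11441}{j{\left(J{\left(6,Y{\left(6,6 \right)} \right)} - -43 \right)} - 18211} = \frac{-49302 + 11441}{2 \left(-7 - -43\right)^{2} - 18211} = - \frac{37861}{2 \left(-7 + 43\right)^{2} - 18211} = - \frac{37861}{2 \cdot 36^{2} - 18211} = - \frac{37861}{2 \cdot 1296 - 18211} = - \frac{37861}{2592 - 18211} = - \frac{37861}{-15619} = \left(-37861\right) \left(- \frac{1}{15619}\right) = \frac{37861}{15619}$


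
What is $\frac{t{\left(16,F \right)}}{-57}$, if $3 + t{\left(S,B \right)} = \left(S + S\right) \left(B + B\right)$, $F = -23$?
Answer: $\frac{1475}{57} \approx 25.877$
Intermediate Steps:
$t{\left(S,B \right)} = -3 + 4 B S$ ($t{\left(S,B \right)} = -3 + \left(S + S\right) \left(B + B\right) = -3 + 2 S 2 B = -3 + 4 B S$)
$\frac{t{\left(16,F \right)}}{-57} = \frac{-3 + 4 \left(-23\right) 16}{-57} = \left(-3 - 1472\right) \left(- \frac{1}{57}\right) = \left(-1475\right) \left(- \frac{1}{57}\right) = \frac{1475}{57}$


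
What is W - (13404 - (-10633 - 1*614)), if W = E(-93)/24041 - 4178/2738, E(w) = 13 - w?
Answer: -811366968514/32912129 ≈ -24653.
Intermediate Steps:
W = -50076535/32912129 (W = (13 - 1*(-93))/24041 - 4178/2738 = (13 + 93)*(1/24041) - 4178*1/2738 = 106*(1/24041) - 2089/1369 = 106/24041 - 2089/1369 = -50076535/32912129 ≈ -1.5215)
W - (13404 - (-10633 - 1*614)) = -50076535/32912129 - (13404 - (-10633 - 1*614)) = -50076535/32912129 - (13404 - (-10633 - 614)) = -50076535/32912129 - (13404 - 1*(-11247)) = -50076535/32912129 - (13404 + 11247) = -50076535/32912129 - 1*24651 = -50076535/32912129 - 24651 = -811366968514/32912129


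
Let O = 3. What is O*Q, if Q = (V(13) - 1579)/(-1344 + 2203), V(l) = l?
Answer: -4698/859 ≈ -5.4691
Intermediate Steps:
Q = -1566/859 (Q = (13 - 1579)/(-1344 + 2203) = -1566/859 ≈ -1.8230)
O*Q = 3*(-1566/859) = -4698/859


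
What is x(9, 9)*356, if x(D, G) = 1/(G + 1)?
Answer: 178/5 ≈ 35.600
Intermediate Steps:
x(D, G) = 1/(1 + G)
x(9, 9)*356 = 356/(1 + 9) = 356/10 = (1/10)*356 = 178/5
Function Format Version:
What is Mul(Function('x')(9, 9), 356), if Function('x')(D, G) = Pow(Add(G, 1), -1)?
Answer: Rational(178, 5) ≈ 35.600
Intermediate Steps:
Function('x')(D, G) = Pow(Add(1, G), -1)
Mul(Function('x')(9, 9), 356) = Mul(Pow(Add(1, 9), -1), 356) = Mul(Pow(10, -1), 356) = Mul(Rational(1, 10), 356) = Rational(178, 5)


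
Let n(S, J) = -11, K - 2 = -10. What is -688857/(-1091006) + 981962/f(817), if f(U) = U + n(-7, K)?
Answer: 535940826257/439675418 ≈ 1218.9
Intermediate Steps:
K = -8 (K = 2 - 10 = -8)
f(U) = -11 + U (f(U) = U - 11 = -11 + U)
-688857/(-1091006) + 981962/f(817) = -688857/(-1091006) + 981962/(-11 + 817) = -688857*(-1/1091006) + 981962/806 = 688857/1091006 + 981962*(1/806) = 688857/1091006 + 490981/403 = 535940826257/439675418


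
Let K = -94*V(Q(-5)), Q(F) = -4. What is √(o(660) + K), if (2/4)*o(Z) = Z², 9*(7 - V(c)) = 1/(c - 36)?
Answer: √783487565/30 ≈ 933.03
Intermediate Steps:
V(c) = 7 - 1/(9*(-36 + c)) (V(c) = 7 - 1/(9*(c - 36)) = 7 - 1/(9*(-36 + c)))
K = -118487/180 (K = -94*(-2269 + 63*(-4))/(9*(-36 - 4)) = -94*(-2269 - 252)/(9*(-40)) = -94*(-1)*(-2521)/(9*40) = -94*2521/360 = -118487/180 ≈ -658.26)
o(Z) = 2*Z²
√(o(660) + K) = √(2*660² - 118487/180) = √(2*435600 - 118487/180) = √(871200 - 118487/180) = √(156697513/180) = √783487565/30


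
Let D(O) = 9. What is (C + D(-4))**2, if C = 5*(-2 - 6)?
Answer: 961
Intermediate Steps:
C = -40 (C = 5*(-8) = -40)
(C + D(-4))**2 = (-40 + 9)**2 = (-31)**2 = 961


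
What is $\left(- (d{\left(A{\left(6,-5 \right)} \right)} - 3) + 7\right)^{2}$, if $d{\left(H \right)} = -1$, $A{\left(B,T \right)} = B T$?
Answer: $121$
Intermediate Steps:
$\left(- (d{\left(A{\left(6,-5 \right)} \right)} - 3) + 7\right)^{2} = \left(- (-1 - 3) + 7\right)^{2} = \left(\left(-1\right) \left(-4\right) + 7\right)^{2} = \left(4 + 7\right)^{2} = 11^{2} = 121$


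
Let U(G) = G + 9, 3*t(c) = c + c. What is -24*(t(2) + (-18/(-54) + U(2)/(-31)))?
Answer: -976/31 ≈ -31.484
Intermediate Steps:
t(c) = 2*c/3 (t(c) = (c + c)/3 = (2*c)/3 = 2*c/3)
U(G) = 9 + G
-24*(t(2) + (-18/(-54) + U(2)/(-31))) = -24*((2/3)*2 + (-18/(-54) + (9 + 2)/(-31))) = -24*(4/3 + (-18*(-1/54) + 11*(-1/31))) = -24*(4/3 + (1/3 - 11/31)) = -24*(4/3 - 2/93) = -24*122/93 = -976/31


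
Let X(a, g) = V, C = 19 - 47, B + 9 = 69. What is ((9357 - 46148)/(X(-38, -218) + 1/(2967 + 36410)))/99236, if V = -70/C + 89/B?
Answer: -21730788105/233481542867 ≈ -0.093073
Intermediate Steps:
B = 60 (B = -9 + 69 = 60)
C = -28
V = 239/60 (V = -70/(-28) + 89/60 = -70*(-1/28) + 89*(1/60) = 5/2 + 89/60 = 239/60 ≈ 3.9833)
X(a, g) = 239/60
((9357 - 46148)/(X(-38, -218) + 1/(2967 + 36410)))/99236 = ((9357 - 46148)/(239/60 + 1/(2967 + 36410)))/99236 = -36791/(239/60 + 1/39377)*(1/99236) = -36791/9411163/2362620*(1/99236) = -36791*2362620/9411163*(1/99236) = -86923152420/9411163*1/99236 = -21730788105/233481542867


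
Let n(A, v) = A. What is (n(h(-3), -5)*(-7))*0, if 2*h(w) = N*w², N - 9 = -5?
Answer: 0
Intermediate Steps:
N = 4 (N = 9 - 5 = 4)
h(w) = 2*w² (h(w) = (4*w²)/2 = 2*w²)
(n(h(-3), -5)*(-7))*0 = ((2*(-3)²)*(-7))*0 = ((2*9)*(-7))*0 = (18*(-7))*0 = -126*0 = 0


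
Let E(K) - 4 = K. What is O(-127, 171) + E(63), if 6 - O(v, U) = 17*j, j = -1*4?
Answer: 141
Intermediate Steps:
j = -4
E(K) = 4 + K
O(v, U) = 74 (O(v, U) = 6 - 17*(-4) = 6 - 1*(-68) = 6 + 68 = 74)
O(-127, 171) + E(63) = 74 + (4 + 63) = 74 + 67 = 141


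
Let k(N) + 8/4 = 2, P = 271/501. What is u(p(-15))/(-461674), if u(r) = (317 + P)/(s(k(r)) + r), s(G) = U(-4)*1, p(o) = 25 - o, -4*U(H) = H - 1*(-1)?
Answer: -1952/115649337 ≈ -1.6879e-5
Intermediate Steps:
U(H) = -1/4 - H/4 (U(H) = -(H - 1*(-1))/4 = -(H + 1)/4 = -(1 + H)/4 = -1/4 - H/4)
P = 271/501 (P = 271*(1/501) = 271/501 ≈ 0.54092)
k(N) = 0 (k(N) = -2 + 2 = 0)
s(G) = 3/4 (s(G) = (-1/4 - 1/4*(-4))*1 = (-1/4 + 1)*1 = (3/4)*1 = 3/4)
u(r) = 159088/(501*(3/4 + r)) (u(r) = (317 + 271/501)/(3/4 + r) = 159088/(501*(3/4 + r)))
u(p(-15))/(-461674) = (636352/(501*(3 + 4*(25 - 1*(-15)))))/(-461674) = (636352/(501*(3 + 4*(25 + 15))))*(-1/461674) = (636352/(501*(3 + 4*40)))*(-1/461674) = (636352/(501*(3 + 160)))*(-1/461674) = ((636352/501)/163)*(-1/461674) = ((636352/501)*(1/163))*(-1/461674) = (3904/501)*(-1/461674) = -1952/115649337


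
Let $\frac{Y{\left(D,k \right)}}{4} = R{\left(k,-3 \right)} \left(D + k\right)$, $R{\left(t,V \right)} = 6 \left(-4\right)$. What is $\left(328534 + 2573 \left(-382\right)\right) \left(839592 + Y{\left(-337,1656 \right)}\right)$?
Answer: $-466532036736$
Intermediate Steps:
$R{\left(t,V \right)} = -24$
$Y{\left(D,k \right)} = - 96 D - 96 k$ ($Y{\left(D,k \right)} = 4 \left(- 24 \left(D + k\right)\right) = 4 \left(- 24 D - 24 k\right) = - 96 D - 96 k$)
$\left(328534 + 2573 \left(-382\right)\right) \left(839592 + Y{\left(-337,1656 \right)}\right) = \left(328534 + 2573 \left(-382\right)\right) \left(839592 - 126624\right) = \left(328534 - 982886\right) \left(839592 + \left(32352 - 158976\right)\right) = - 654352 \left(839592 - 126624\right) = \left(-654352\right) 712968 = -466532036736$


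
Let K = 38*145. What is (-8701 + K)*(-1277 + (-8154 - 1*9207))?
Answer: 59473858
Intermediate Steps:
K = 5510
(-8701 + K)*(-1277 + (-8154 - 1*9207)) = (-8701 + 5510)*(-1277 + (-8154 - 1*9207)) = -3191*(-1277 + (-8154 - 9207)) = -3191*(-1277 - 17361) = -3191*(-18638) = 59473858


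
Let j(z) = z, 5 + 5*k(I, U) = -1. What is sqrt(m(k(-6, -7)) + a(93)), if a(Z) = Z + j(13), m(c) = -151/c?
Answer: sqrt(8346)/6 ≈ 15.226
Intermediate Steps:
k(I, U) = -6/5 (k(I, U) = -1 + (1/5)*(-1) = -1 - 1/5 = -6/5)
a(Z) = 13 + Z (a(Z) = Z + 13 = 13 + Z)
sqrt(m(k(-6, -7)) + a(93)) = sqrt(-151/(-6/5) + (13 + 93)) = sqrt(-151*(-5/6) + 106) = sqrt(755/6 + 106) = sqrt(1391/6) = sqrt(8346)/6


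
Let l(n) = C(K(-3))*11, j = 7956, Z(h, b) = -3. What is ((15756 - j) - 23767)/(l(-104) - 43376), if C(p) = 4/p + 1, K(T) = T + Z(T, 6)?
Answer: 47901/130117 ≈ 0.36814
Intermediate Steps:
K(T) = -3 + T (K(T) = T - 3 = -3 + T)
C(p) = 1 + 4/p
l(n) = 11/3 (l(n) = ((4 + (-3 - 3))/(-3 - 3))*11 = ((4 - 6)/(-6))*11 = -⅙*(-2)*11 = (⅓)*11 = 11/3)
((15756 - j) - 23767)/(l(-104) - 43376) = ((15756 - 1*7956) - 23767)/(11/3 - 43376) = ((15756 - 7956) - 23767)/(-130117/3) = (7800 - 23767)*(-3/130117) = -15967*(-3/130117) = 47901/130117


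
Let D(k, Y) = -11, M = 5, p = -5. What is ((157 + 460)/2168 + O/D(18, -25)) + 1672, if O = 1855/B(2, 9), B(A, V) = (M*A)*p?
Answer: 199805379/119240 ≈ 1675.7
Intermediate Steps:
B(A, V) = -25*A (B(A, V) = (5*A)*(-5) = -25*A)
O = -371/10 (O = 1855/((-25*2)) = 1855/(-50) = 1855*(-1/50) = -371/10 ≈ -37.100)
((157 + 460)/2168 + O/D(18, -25)) + 1672 = ((157 + 460)/2168 - 371/10/(-11)) + 1672 = (617*(1/2168) - 371/10*(-1/11)) + 1672 = (617/2168 + 371/110) + 1672 = 436099/119240 + 1672 = 199805379/119240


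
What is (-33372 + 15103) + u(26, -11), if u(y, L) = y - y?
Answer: -18269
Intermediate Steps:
u(y, L) = 0
(-33372 + 15103) + u(26, -11) = (-33372 + 15103) + 0 = -18269 + 0 = -18269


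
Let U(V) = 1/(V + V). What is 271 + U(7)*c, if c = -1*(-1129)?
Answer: 4923/14 ≈ 351.64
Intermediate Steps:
c = 1129
U(V) = 1/(2*V)
271 + U(7)*c = 271 + ((½)/7)*1129 = 271 + ((½)*(⅐))*1129 = 271 + (1/14)*1129 = 271 + 1129/14 = 4923/14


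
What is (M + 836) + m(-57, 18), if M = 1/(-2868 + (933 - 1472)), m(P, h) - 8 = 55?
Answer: 3062892/3407 ≈ 899.00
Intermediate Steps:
m(P, h) = 63 (m(P, h) = 8 + 55 = 63)
M = -1/3407 (M = 1/(-2868 - 539) = 1/(-3407) = -1/3407 ≈ -0.00029351)
(M + 836) + m(-57, 18) = (-1/3407 + 836) + 63 = 2848251/3407 + 63 = 3062892/3407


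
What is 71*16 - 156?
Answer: 980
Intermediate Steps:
71*16 - 156 = 1136 - 156 = 980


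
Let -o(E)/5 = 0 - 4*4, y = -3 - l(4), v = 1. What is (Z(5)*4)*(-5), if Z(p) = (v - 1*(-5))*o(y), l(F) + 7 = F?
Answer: -9600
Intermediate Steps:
l(F) = -7 + F
y = 0 (y = -3 - (-7 + 4) = -3 - 1*(-3) = -3 + 3 = 0)
o(E) = 80 (o(E) = -5*(0 - 4*4) = -5*(0 - 16) = -5*(-16) = 80)
Z(p) = 480 (Z(p) = (1 - 1*(-5))*80 = (1 + 5)*80 = 6*80 = 480)
(Z(5)*4)*(-5) = (480*4)*(-5) = 1920*(-5) = -9600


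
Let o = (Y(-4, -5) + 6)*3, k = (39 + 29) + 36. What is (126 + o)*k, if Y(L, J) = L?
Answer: 13728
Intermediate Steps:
k = 104 (k = 68 + 36 = 104)
o = 6 (o = (-4 + 6)*3 = 2*3 = 6)
(126 + o)*k = (126 + 6)*104 = 132*104 = 13728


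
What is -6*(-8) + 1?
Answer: 49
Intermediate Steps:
-6*(-8) + 1 = 48 + 1 = 49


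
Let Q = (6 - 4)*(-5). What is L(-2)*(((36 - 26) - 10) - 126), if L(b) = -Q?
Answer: -1260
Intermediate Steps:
Q = -10 (Q = 2*(-5) = -10)
L(b) = 10 (L(b) = -1*(-10) = 10)
L(-2)*(((36 - 26) - 10) - 126) = 10*(((36 - 26) - 10) - 126) = 10*((10 - 10) - 126) = 10*(0 - 126) = 10*(-126) = -1260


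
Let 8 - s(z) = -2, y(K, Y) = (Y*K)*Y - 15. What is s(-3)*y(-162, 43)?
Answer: -2995530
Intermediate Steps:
y(K, Y) = -15 + K*Y**2 (y(K, Y) = (K*Y)*Y - 15 = K*Y**2 - 15 = -15 + K*Y**2)
s(z) = 10 (s(z) = 8 - 1*(-2) = 8 + 2 = 10)
s(-3)*y(-162, 43) = 10*(-15 - 162*43**2) = 10*(-15 - 162*1849) = 10*(-15 - 299538) = 10*(-299553) = -2995530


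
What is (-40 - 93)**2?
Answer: 17689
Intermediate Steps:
(-40 - 93)**2 = (-133)**2 = 17689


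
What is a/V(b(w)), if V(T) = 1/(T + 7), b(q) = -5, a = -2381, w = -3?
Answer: -4762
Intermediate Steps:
V(T) = 1/(7 + T)
a/V(b(w)) = -2381/(1/(7 - 5)) = -2381/(1/2) = -2381/½ = -2381*2 = -4762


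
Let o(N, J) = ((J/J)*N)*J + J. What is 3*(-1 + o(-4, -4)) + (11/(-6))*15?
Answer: 11/2 ≈ 5.5000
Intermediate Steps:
o(N, J) = J + J*N (o(N, J) = (1*N)*J + J = N*J + J = J*N + J = J + J*N)
3*(-1 + o(-4, -4)) + (11/(-6))*15 = 3*(-1 - 4*(1 - 4)) + (11/(-6))*15 = 3*(-1 - 4*(-3)) + (11*(-1/6))*15 = 3*(-1 + 12) - 11/6*15 = 3*11 - 55/2 = 33 - 55/2 = 11/2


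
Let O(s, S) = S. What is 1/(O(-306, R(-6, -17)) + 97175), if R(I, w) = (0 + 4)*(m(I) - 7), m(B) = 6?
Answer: 1/97171 ≈ 1.0291e-5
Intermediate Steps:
R(I, w) = -4 (R(I, w) = (0 + 4)*(6 - 7) = 4*(-1) = -4)
1/(O(-306, R(-6, -17)) + 97175) = 1/(-4 + 97175) = 1/97171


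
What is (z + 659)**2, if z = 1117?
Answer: 3154176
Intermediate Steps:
(z + 659)**2 = (1117 + 659)**2 = 1776**2 = 3154176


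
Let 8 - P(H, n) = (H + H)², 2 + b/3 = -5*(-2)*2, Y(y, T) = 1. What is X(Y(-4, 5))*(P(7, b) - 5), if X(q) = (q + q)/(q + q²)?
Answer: -193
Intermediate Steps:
b = 54 (b = -6 + 3*(-5*(-2)*2) = -6 + 3*(10*2) = -6 + 3*20 = -6 + 60 = 54)
X(q) = 2*q/(q + q²) (X(q) = (2*q)/(q + q²) = 2*q/(q + q²))
P(H, n) = 8 - 4*H² (P(H, n) = 8 - (H + H)² = 8 - (2*H)² = 8 - 4*H²)
X(Y(-4, 5))*(P(7, b) - 5) = (2/(1 + 1))*((8 - 4*7²) - 5) = (2/2)*((8 - 4*49) - 5) = (2*(½))*((8 - 196) - 5) = 1*(-188 - 5) = 1*(-193) = -193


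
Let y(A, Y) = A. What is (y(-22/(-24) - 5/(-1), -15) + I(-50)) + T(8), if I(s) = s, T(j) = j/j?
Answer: -517/12 ≈ -43.083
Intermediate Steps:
T(j) = 1
(y(-22/(-24) - 5/(-1), -15) + I(-50)) + T(8) = ((-22/(-24) - 5/(-1)) - 50) + 1 = ((-22*(-1/24) - 5*(-1)) - 50) + 1 = ((11/12 + 5) - 50) + 1 = (71/12 - 50) + 1 = -529/12 + 1 = -517/12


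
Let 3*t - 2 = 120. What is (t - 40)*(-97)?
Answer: -194/3 ≈ -64.667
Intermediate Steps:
t = 122/3 (t = ⅔ + (⅓)*120 = ⅔ + 40 = 122/3 ≈ 40.667)
(t - 40)*(-97) = (122/3 - 40)*(-97) = (⅔)*(-97) = -194/3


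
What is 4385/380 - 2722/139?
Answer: -84969/10564 ≈ -8.0433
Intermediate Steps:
4385/380 - 2722/139 = 4385*(1/380) - 2722*1/139 = 877/76 - 2722/139 = -84969/10564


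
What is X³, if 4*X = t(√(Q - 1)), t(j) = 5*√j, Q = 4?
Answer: 125*3^(¾)/64 ≈ 4.4522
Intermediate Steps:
X = 5*3^(¼)/4 (X = (5*√(√(4 - 1)))/4 = (5*√(√3))/4 = (5*3^(¼))/4 = 5*3^(¼)/4 ≈ 1.6451)
X³ = (5*3^(¼)/4)³ = 125*3^(¾)/64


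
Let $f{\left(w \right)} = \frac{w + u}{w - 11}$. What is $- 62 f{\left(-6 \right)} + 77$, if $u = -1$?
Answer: $\frac{875}{17} \approx 51.471$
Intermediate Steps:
$f{\left(w \right)} = \frac{-1 + w}{-11 + w}$ ($f{\left(w \right)} = \frac{w - 1}{w - 11} = \frac{-1 + w}{-11 + w}$)
$- 62 f{\left(-6 \right)} + 77 = - 62 \frac{-1 - 6}{-11 - 6} + 77 = - 62 \frac{1}{-17} \left(-7\right) + 77 = - 62 \left(\left(- \frac{1}{17}\right) \left(-7\right)\right) + 77 = \left(-62\right) \frac{7}{17} + 77 = - \frac{434}{17} + 77 = \frac{875}{17}$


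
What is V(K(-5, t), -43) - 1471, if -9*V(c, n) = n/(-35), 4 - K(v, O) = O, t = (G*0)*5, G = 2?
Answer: -463408/315 ≈ -1471.1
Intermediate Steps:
t = 0 (t = (2*0)*5 = 0*5 = 0)
K(v, O) = 4 - O
V(c, n) = n/315 (V(c, n) = -n/(9*(-35)) = -n*(-1)/(9*35) = -(-1)*n/315 = n/315)
V(K(-5, t), -43) - 1471 = (1/315)*(-43) - 1471 = -43/315 - 1471 = -463408/315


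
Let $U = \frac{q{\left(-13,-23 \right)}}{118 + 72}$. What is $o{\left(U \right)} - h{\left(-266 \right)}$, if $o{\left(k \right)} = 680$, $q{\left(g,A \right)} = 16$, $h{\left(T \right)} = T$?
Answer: $946$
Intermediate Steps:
$U = \frac{8}{95}$ ($U = \frac{16}{118 + 72} = \frac{16}{190} = 16 \cdot \frac{1}{190} = \frac{8}{95} \approx 0.084211$)
$o{\left(U \right)} - h{\left(-266 \right)} = 680 - -266 = 680 + 266 = 946$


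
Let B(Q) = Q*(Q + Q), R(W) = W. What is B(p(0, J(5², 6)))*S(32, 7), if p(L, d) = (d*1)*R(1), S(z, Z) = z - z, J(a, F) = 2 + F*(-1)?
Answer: 0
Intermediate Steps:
J(a, F) = 2 - F
S(z, Z) = 0
p(L, d) = d (p(L, d) = (d*1)*1 = d*1 = d)
B(Q) = 2*Q² (B(Q) = Q*(2*Q) = 2*Q²)
B(p(0, J(5², 6)))*S(32, 7) = (2*(2 - 1*6)²)*0 = (2*(2 - 6)²)*0 = (2*(-4)²)*0 = (2*16)*0 = 32*0 = 0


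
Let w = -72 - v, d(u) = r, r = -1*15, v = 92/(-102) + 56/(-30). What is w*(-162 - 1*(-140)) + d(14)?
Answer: 384563/255 ≈ 1508.1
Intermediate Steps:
v = -706/255 (v = 92*(-1/102) + 56*(-1/30) = -46/51 - 28/15 = -706/255 ≈ -2.7686)
r = -15
d(u) = -15
w = -17654/255 (w = -72 - 1*(-706/255) = -72 + 706/255 = -17654/255 ≈ -69.231)
w*(-162 - 1*(-140)) + d(14) = -17654*(-162 - 1*(-140))/255 - 15 = -17654*(-162 + 140)/255 - 15 = -17654/255*(-22) - 15 = 388388/255 - 15 = 384563/255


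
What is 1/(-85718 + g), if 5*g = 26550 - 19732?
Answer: -5/421772 ≈ -1.1855e-5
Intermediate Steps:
g = 6818/5 (g = (26550 - 19732)/5 = (1/5)*6818 = 6818/5 ≈ 1363.6)
1/(-85718 + g) = 1/(-85718 + 6818/5) = 1/(-421772/5) = -5/421772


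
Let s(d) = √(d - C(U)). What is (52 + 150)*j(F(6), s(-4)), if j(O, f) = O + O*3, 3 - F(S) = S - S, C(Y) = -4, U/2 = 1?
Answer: 2424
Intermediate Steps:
U = 2 (U = 2*1 = 2)
F(S) = 3 (F(S) = 3 - (S - S) = 3 - 1*0 = 3 + 0 = 3)
s(d) = √(4 + d) (s(d) = √(d - 1*(-4)) = √(d + 4) = √(4 + d))
j(O, f) = 4*O (j(O, f) = O + 3*O = 4*O)
(52 + 150)*j(F(6), s(-4)) = (52 + 150)*(4*3) = 202*12 = 2424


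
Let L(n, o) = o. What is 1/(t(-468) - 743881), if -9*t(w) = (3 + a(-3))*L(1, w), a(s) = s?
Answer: -1/743881 ≈ -1.3443e-6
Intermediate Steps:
t(w) = 0 (t(w) = -(3 - 3)*w/9 = -0*w = -1/9*0 = 0)
1/(t(-468) - 743881) = 1/(0 - 743881) = 1/(-743881) = -1/743881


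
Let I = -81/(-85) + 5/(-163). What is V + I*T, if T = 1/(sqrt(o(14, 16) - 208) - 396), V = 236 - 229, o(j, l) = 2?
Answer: 7611859291/1087769905 - 6389*I*sqrt(206)/1087769905 ≈ 6.9977 - 8.43e-5*I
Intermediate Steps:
V = 7
T = 1/(-396 + I*sqrt(206)) (T = 1/(sqrt(2 - 208) - 396) = 1/(sqrt(-206) - 396) = 1/(I*sqrt(206) - 396) = 1/(-396 + I*sqrt(206)) ≈ -0.0025219 - 9.1406e-5*I)
I = 12778/13855 (I = -81*(-1/85) + 5*(-1/163) = 81/85 - 5/163 = 12778/13855 ≈ 0.92227)
V + I*T = 7 + 12778*(-198/78511 - I*sqrt(206)/157022)/13855 = 7 + (-2530044/1087769905 - 6389*I*sqrt(206)/1087769905) = 7611859291/1087769905 - 6389*I*sqrt(206)/1087769905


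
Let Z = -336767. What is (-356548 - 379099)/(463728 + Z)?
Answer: -735647/126961 ≈ -5.7943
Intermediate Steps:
(-356548 - 379099)/(463728 + Z) = (-356548 - 379099)/(463728 - 336767) = -735647/126961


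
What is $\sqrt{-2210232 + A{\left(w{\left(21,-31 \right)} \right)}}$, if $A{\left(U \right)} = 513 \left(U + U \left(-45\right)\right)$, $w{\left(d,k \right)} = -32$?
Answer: $2 i \sqrt{371982} \approx 1219.8 i$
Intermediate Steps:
$A{\left(U \right)} = - 22572 U$ ($A{\left(U \right)} = 513 \left(U - 45 U\right) = 513 \left(- 44 U\right) = - 22572 U$)
$\sqrt{-2210232 + A{\left(w{\left(21,-31 \right)} \right)}} = \sqrt{-2210232 - -722304} = \sqrt{-2210232 + 722304} = \sqrt{-1487928} = 2 i \sqrt{371982}$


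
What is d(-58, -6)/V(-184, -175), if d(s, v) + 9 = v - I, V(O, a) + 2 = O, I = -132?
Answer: -39/62 ≈ -0.62903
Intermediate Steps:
V(O, a) = -2 + O
d(s, v) = 123 + v (d(s, v) = -9 + (v - 1*(-132)) = -9 + (v + 132) = -9 + (132 + v) = 123 + v)
d(-58, -6)/V(-184, -175) = (123 - 6)/(-2 - 184) = 117/(-186) = 117*(-1/186) = -39/62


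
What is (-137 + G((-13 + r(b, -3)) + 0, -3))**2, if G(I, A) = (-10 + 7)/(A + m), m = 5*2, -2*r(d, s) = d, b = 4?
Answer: 925444/49 ≈ 18887.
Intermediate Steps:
r(d, s) = -d/2
m = 10
G(I, A) = -3/(10 + A) (G(I, A) = (-10 + 7)/(A + 10) = -3/(10 + A))
(-137 + G((-13 + r(b, -3)) + 0, -3))**2 = (-137 - 3/(10 - 3))**2 = (-137 - 3/7)**2 = (-962/7)**2 = 925444/49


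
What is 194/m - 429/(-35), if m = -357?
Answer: 2987/255 ≈ 11.714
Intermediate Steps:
194/m - 429/(-35) = 194/(-357) - 429/(-35) = 194*(-1/357) - 429*(-1/35) = -194/357 + 429/35 = 2987/255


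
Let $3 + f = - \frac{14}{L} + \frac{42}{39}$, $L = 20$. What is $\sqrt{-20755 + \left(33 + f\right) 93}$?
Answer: $\frac{i \sqrt{303016090}}{130} \approx 133.9 i$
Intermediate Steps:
$f = - \frac{341}{130}$ ($f = -3 + \left(- \frac{14}{20} + \frac{42}{39}\right) = -3 + \left(\left(-14\right) \frac{1}{20} + 42 \cdot \frac{1}{39}\right) = -3 + \left(- \frac{7}{10} + \frac{14}{13}\right) = -3 + \frac{49}{130} = - \frac{341}{130} \approx -2.6231$)
$\sqrt{-20755 + \left(33 + f\right) 93} = \sqrt{-20755 + \left(33 - \frac{341}{130}\right) 93} = \sqrt{-20755 + \frac{3949}{130} \cdot 93} = \sqrt{-20755 + \frac{367257}{130}} = \sqrt{- \frac{2330893}{130}} = \frac{i \sqrt{303016090}}{130}$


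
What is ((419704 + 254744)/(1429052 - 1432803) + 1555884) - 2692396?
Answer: -4263730960/3751 ≈ -1.1367e+6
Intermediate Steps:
((419704 + 254744)/(1429052 - 1432803) + 1555884) - 2692396 = (674448/(-3751) + 1555884) - 2692396 = (674448*(-1/3751) + 1555884) - 2692396 = (-674448/3751 + 1555884) - 2692396 = 5835446436/3751 - 2692396 = -4263730960/3751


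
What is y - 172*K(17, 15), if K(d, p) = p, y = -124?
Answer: -2704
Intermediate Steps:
y - 172*K(17, 15) = -124 - 172*15 = -124 - 2580 = -2704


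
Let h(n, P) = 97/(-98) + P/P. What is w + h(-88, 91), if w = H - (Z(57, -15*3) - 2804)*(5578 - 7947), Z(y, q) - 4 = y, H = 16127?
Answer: -635239919/98 ≈ -6.4820e+6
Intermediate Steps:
Z(y, q) = 4 + y
h(n, P) = 1/98 (h(n, P) = 97*(-1/98) + 1 = -97/98 + 1 = 1/98)
w = -6482040 (w = 16127 - ((4 + 57) - 2804)*(5578 - 7947) = 16127 - (61 - 2804)*(-2369) = 16127 - (-2743)*(-2369) = 16127 - 1*6498167 = 16127 - 6498167 = -6482040)
w + h(-88, 91) = -6482040 + 1/98 = -635239919/98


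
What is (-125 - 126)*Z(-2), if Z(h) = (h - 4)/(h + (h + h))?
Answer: -251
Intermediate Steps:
Z(h) = (-4 + h)/(3*h) (Z(h) = (-4 + h)/(h + 2*h) = (-4 + h)/((3*h)) = (-4 + h)*(1/(3*h)) = (-4 + h)/(3*h))
(-125 - 126)*Z(-2) = (-125 - 126)*((⅓)*(-4 - 2)/(-2)) = -251*(-1)*(-6)/(3*2) = -251*1 = -251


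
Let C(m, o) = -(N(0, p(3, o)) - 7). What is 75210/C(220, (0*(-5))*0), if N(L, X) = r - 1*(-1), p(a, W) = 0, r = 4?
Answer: 37605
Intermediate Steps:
N(L, X) = 5 (N(L, X) = 4 - 1*(-1) = 4 + 1 = 5)
C(m, o) = 2 (C(m, o) = -(5 - 7) = -1*(-2) = 2)
75210/C(220, (0*(-5))*0) = 75210/2 = 75210*(1/2) = 37605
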